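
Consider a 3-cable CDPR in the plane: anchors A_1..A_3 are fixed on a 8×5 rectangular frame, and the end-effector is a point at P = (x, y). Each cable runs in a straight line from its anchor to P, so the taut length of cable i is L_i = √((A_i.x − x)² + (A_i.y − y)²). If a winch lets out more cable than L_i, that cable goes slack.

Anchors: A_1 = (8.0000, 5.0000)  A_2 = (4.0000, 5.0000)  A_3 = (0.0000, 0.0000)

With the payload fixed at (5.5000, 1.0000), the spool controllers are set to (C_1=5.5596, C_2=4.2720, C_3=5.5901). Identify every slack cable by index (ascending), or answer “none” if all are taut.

1

cable 1: L_1 = ‖A_1−P‖ = 4.7170;  C_1 = 5.5596 → slack
cable 2: L_2 = ‖A_2−P‖ = 4.2720;  C_2 = 4.2720 → taut
cable 3: L_3 = ‖A_3−P‖ = 5.5902;  C_3 = 5.5901 → taut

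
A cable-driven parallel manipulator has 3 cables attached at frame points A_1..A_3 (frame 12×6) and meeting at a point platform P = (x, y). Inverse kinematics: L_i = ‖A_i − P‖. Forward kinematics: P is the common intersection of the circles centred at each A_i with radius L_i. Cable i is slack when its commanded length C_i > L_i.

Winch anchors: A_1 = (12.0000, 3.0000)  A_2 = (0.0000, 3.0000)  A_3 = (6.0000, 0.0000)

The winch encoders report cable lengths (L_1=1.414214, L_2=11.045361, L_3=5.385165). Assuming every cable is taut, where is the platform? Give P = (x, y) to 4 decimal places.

expand ‖A_i−P‖²=L_i² and subtract eq 1 (q_i ≔ ‖A_i‖²−L_i²)
q_1 = 144.0000+9.0000−2.0000 = 151.0000
eq1−eq2 → [24.0000  0.0000]·P = 264.0000
eq1−eq3 → [12.0000  6.0000]·P = 144.0000
2×2 solve → P = (11.0000, 2.0000)

(11.0000, 2.0000)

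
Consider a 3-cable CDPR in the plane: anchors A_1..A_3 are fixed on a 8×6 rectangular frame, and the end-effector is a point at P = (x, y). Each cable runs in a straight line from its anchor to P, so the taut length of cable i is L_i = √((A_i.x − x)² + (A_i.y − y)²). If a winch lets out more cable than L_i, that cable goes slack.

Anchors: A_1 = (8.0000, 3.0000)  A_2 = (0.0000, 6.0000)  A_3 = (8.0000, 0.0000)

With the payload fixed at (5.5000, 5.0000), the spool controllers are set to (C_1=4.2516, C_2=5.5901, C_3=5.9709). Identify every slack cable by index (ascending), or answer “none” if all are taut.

i=1: geometric 3.2016 vs commanded 4.2516 ⇒ slack
i=2: geometric 5.5902 vs commanded 5.5901 ⇒ taut
i=3: geometric 5.5902 vs commanded 5.9709 ⇒ slack

1, 3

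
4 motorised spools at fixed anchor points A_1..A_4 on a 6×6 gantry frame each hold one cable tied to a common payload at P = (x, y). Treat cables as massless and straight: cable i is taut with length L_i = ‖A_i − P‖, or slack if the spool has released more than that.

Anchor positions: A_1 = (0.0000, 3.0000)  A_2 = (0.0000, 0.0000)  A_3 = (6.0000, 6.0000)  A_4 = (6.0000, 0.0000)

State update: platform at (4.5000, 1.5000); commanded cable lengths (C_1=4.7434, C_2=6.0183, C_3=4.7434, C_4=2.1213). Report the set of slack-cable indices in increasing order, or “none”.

2

cable 1: L_1 = ‖A_1−P‖ = 4.7434;  C_1 = 4.7434 → taut
cable 2: L_2 = ‖A_2−P‖ = 4.7434;  C_2 = 6.0183 → slack
cable 3: L_3 = ‖A_3−P‖ = 4.7434;  C_3 = 4.7434 → taut
cable 4: L_4 = ‖A_4−P‖ = 2.1213;  C_4 = 2.1213 → taut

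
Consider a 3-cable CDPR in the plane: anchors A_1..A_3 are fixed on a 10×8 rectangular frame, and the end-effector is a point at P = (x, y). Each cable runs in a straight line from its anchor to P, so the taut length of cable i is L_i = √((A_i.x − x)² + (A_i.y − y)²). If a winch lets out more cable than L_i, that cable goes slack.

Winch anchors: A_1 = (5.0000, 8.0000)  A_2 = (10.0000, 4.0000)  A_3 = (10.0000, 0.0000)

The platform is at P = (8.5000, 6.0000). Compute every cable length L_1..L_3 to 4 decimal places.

(4.0311, 2.5000, 6.1847)

L_1 = √((5.0000−8.5000)² + (8.0000−6.0000)²) = 4.0311
L_2 = √((10.0000−8.5000)² + (4.0000−6.0000)²) = 2.5000
L_3 = √((10.0000−8.5000)² + (0.0000−6.0000)²) = 6.1847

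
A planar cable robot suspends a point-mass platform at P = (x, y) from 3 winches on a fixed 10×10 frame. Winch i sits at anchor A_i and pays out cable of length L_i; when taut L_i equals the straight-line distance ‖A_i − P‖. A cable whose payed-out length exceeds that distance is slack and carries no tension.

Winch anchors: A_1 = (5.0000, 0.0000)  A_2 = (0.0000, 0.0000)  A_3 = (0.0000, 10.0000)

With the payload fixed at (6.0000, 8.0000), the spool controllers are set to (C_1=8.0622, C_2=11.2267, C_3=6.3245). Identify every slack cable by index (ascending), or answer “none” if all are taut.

2

cable 1: √((-1.0000)²+(-8.0000)²)=8.0623, C_1=8.0622: taut
cable 2: √((-6.0000)²+(-8.0000)²)=10.0000, C_2=11.2267: slack
cable 3: √((-6.0000)²+(2.0000)²)=6.3246, C_3=6.3245: taut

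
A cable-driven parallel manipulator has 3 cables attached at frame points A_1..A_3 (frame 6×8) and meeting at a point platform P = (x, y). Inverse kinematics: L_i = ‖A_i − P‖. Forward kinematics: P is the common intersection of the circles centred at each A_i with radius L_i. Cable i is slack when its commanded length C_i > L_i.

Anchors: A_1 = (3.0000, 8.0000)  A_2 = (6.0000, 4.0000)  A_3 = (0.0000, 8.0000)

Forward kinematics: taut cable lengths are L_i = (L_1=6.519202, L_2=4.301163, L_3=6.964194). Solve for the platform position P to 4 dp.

expand ‖A_i−P‖²=L_i² and subtract eq 1 (k_i ≔ ‖A_i‖²−L_i²)
k_1 = 9.0000+64.0000−42.5000 = 30.5000
eq1−eq2 → [-6.0000  8.0000]·P = -3.0000
eq1−eq3 → [6.0000  0.0000]·P = 15.0000
2×2 solve → P = (2.5000, 1.5000)

(2.5000, 1.5000)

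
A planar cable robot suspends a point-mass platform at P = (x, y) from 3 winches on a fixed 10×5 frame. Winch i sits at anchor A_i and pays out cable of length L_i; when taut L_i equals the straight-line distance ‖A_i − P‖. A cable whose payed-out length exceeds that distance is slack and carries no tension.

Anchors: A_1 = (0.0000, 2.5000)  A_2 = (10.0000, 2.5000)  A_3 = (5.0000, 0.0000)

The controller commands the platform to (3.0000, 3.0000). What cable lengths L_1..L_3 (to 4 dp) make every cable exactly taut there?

L_1: Δ = A_1−P = (-3.0000, -0.5000) → ‖Δ‖ = √9.2500 = 3.0414
L_2: Δ = A_2−P = (7.0000, -0.5000) → ‖Δ‖ = √49.2500 = 7.0178
L_3: Δ = A_3−P = (2.0000, -3.0000) → ‖Δ‖ = √13.0000 = 3.6056

(3.0414, 7.0178, 3.6056)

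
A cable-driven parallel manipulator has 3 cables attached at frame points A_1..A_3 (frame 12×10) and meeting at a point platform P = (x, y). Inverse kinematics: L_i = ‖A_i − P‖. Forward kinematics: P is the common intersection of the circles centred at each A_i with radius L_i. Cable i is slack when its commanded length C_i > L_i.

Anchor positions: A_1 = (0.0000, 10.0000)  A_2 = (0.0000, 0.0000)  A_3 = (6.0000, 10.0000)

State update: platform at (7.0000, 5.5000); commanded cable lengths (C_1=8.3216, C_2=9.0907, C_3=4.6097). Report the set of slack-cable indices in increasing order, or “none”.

2

i=1: geometric 8.3217 vs commanded 8.3216 ⇒ taut
i=2: geometric 8.9022 vs commanded 9.0907 ⇒ slack
i=3: geometric 4.6098 vs commanded 4.6097 ⇒ taut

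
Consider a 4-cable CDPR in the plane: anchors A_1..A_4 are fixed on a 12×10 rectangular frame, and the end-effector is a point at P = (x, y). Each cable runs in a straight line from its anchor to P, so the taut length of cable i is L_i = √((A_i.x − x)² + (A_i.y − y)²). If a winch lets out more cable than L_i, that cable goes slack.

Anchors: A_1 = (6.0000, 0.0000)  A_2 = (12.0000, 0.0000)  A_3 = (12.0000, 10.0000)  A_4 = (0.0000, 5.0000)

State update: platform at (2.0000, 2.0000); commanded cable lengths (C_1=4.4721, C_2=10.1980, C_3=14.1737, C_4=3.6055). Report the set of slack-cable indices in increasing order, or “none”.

i=1: geometric 4.4721 vs commanded 4.4721 ⇒ taut
i=2: geometric 10.1980 vs commanded 10.1980 ⇒ taut
i=3: geometric 12.8062 vs commanded 14.1737 ⇒ slack
i=4: geometric 3.6056 vs commanded 3.6055 ⇒ taut

3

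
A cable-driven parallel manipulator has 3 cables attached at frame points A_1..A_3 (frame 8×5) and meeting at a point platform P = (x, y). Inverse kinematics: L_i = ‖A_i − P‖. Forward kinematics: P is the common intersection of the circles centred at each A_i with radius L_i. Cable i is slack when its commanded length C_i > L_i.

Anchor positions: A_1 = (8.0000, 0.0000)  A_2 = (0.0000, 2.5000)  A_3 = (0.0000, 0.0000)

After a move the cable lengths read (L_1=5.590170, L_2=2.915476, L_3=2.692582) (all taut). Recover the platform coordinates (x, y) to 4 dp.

circle eqns → linear via eq_j − eq_1; set k_j = A_j·A_j − L_j²
k_1 = 64.0000+0.0000−31.2500 = 32.7500
16.0000·x − 5.0000·y = k_1−k_2 = 35.0000
16.0000·x + 0.0000·y = k_1−k_3 = 40.0000
solve first two rows → x=2.5000, y=1.0000

(2.5000, 1.0000)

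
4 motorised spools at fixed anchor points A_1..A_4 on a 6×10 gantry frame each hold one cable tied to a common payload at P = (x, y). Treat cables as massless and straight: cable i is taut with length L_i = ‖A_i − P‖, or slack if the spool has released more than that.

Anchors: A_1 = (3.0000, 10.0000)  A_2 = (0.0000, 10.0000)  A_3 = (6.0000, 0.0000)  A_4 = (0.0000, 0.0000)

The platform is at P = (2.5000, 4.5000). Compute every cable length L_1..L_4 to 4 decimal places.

L_1: Δ = A_1−P = (0.5000, 5.5000) → ‖Δ‖ = √30.5000 = 5.5227
L_2: Δ = A_2−P = (-2.5000, 5.5000) → ‖Δ‖ = √36.5000 = 6.0415
L_3: Δ = A_3−P = (3.5000, -4.5000) → ‖Δ‖ = √32.5000 = 5.7009
L_4: Δ = A_4−P = (-2.5000, -4.5000) → ‖Δ‖ = √26.5000 = 5.1478

(5.5227, 6.0415, 5.7009, 5.1478)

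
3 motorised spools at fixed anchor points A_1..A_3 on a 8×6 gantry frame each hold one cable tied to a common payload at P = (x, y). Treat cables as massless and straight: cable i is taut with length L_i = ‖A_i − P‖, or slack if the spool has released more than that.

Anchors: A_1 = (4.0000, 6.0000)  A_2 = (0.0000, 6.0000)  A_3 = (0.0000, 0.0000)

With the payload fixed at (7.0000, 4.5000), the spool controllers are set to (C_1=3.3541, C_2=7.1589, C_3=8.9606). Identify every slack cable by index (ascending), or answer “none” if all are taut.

3

cable 1: √((-3.0000)²+(1.5000)²)=3.3541, C_1=3.3541: taut
cable 2: √((-7.0000)²+(1.5000)²)=7.1589, C_2=7.1589: taut
cable 3: √((-7.0000)²+(-4.5000)²)=8.3217, C_3=8.9606: slack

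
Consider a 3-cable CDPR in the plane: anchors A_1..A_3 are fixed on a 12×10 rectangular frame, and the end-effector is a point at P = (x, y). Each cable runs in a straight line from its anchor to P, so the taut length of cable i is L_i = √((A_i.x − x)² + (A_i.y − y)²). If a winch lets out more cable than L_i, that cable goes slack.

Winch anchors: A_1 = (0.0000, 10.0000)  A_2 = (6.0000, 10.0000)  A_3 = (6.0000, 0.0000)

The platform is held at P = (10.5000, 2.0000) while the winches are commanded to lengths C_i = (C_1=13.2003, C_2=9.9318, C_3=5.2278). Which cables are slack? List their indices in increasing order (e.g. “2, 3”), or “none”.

i=1: geometric 13.2004 vs commanded 13.2003 ⇒ taut
i=2: geometric 9.1788 vs commanded 9.9318 ⇒ slack
i=3: geometric 4.9244 vs commanded 5.2278 ⇒ slack

2, 3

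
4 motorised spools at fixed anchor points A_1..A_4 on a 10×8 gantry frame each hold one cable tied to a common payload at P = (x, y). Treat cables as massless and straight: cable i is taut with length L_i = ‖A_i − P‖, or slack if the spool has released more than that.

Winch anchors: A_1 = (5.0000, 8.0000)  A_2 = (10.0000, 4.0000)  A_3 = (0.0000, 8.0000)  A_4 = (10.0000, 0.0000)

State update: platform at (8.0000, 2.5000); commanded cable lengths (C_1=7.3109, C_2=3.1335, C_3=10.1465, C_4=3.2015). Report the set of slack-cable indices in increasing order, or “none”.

1, 2, 3

cable 1: √((-3.0000)²+(5.5000)²)=6.2650, C_1=7.3109: slack
cable 2: √((2.0000)²+(1.5000)²)=2.5000, C_2=3.1335: slack
cable 3: √((-8.0000)²+(5.5000)²)=9.7082, C_3=10.1465: slack
cable 4: √((2.0000)²+(-2.5000)²)=3.2016, C_4=3.2015: taut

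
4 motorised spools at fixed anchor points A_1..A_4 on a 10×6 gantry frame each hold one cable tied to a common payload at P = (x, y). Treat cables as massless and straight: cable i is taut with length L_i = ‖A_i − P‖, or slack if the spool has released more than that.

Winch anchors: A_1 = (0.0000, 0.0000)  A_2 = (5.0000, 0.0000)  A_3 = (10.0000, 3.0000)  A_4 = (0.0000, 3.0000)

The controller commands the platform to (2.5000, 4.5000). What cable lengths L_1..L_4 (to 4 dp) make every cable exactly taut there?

L_1 = √((0.0000−2.5000)² + (0.0000−4.5000)²) = 5.1478
L_2 = √((5.0000−2.5000)² + (0.0000−4.5000)²) = 5.1478
L_3 = √((10.0000−2.5000)² + (3.0000−4.5000)²) = 7.6485
L_4 = √((0.0000−2.5000)² + (3.0000−4.5000)²) = 2.9155

(5.1478, 5.1478, 7.6485, 2.9155)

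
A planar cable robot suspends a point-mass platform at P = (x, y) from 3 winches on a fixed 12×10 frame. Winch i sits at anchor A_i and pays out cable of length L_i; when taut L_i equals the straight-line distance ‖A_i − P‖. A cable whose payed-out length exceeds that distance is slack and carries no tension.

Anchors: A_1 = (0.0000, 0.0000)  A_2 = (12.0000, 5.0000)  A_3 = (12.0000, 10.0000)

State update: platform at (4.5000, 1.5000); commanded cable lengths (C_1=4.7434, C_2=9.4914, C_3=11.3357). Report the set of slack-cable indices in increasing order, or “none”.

2

cable 1: L_1 = ‖A_1−P‖ = 4.7434;  C_1 = 4.7434 → taut
cable 2: L_2 = ‖A_2−P‖ = 8.2765;  C_2 = 9.4914 → slack
cable 3: L_3 = ‖A_3−P‖ = 11.3358;  C_3 = 11.3357 → taut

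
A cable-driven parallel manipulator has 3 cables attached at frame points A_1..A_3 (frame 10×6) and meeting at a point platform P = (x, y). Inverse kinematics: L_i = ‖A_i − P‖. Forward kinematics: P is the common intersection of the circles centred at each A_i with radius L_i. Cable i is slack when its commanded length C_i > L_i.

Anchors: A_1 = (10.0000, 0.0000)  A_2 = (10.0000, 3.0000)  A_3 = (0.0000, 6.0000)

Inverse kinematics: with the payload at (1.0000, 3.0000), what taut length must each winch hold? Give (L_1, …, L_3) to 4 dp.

(9.4868, 9.0000, 3.1623)

L_1 = √((10.0000−1.0000)² + (0.0000−3.0000)²) = 9.4868
L_2 = √((10.0000−1.0000)² + (3.0000−3.0000)²) = 9.0000
L_3 = √((0.0000−1.0000)² + (6.0000−3.0000)²) = 3.1623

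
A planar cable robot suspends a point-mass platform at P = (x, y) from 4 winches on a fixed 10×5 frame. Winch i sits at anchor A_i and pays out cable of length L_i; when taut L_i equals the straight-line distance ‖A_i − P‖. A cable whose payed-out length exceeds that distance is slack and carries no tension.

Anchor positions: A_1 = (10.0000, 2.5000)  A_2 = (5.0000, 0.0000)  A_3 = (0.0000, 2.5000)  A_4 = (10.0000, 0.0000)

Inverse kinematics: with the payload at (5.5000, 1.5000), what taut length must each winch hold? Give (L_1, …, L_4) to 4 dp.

L_1: Δ = A_1−P = (4.5000, 1.0000) → ‖Δ‖ = √21.2500 = 4.6098
L_2: Δ = A_2−P = (-0.5000, -1.5000) → ‖Δ‖ = √2.5000 = 1.5811
L_3: Δ = A_3−P = (-5.5000, 1.0000) → ‖Δ‖ = √31.2500 = 5.5902
L_4: Δ = A_4−P = (4.5000, -1.5000) → ‖Δ‖ = √22.5000 = 4.7434

(4.6098, 1.5811, 5.5902, 4.7434)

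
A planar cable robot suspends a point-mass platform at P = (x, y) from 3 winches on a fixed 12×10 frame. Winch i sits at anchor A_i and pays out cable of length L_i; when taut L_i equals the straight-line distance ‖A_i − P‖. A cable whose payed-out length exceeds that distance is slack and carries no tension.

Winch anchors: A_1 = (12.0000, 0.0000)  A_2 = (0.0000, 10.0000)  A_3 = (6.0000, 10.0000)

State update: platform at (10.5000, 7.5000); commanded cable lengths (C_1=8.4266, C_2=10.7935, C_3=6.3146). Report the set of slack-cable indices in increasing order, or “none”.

1, 3

i=1: geometric 7.6485 vs commanded 8.4266 ⇒ slack
i=2: geometric 10.7935 vs commanded 10.7935 ⇒ taut
i=3: geometric 5.1478 vs commanded 6.3146 ⇒ slack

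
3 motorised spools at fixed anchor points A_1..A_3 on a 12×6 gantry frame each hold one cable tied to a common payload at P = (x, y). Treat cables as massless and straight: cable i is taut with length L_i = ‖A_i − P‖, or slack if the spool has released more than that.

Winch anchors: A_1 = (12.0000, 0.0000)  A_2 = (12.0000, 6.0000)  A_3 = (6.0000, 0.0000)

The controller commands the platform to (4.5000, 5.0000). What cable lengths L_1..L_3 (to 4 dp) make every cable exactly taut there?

L_1 = √((12.0000−4.5000)² + (0.0000−5.0000)²) = 9.0139
L_2 = √((12.0000−4.5000)² + (6.0000−5.0000)²) = 7.5664
L_3 = √((6.0000−4.5000)² + (0.0000−5.0000)²) = 5.2202

(9.0139, 7.5664, 5.2202)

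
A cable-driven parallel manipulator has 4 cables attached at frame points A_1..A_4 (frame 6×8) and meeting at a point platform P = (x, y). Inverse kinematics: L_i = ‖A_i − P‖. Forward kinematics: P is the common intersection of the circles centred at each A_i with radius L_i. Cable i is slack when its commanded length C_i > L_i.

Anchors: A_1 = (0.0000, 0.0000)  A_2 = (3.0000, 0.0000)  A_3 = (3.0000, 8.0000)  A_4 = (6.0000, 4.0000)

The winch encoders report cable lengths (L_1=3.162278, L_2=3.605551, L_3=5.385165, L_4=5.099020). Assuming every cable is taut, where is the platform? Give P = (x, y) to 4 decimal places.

(1.0000, 3.0000)

each cable: (A_i−P)·(A_i−P) = L_i²; let k_i = ‖A_i‖²−L_i²
k_1 = 0.0000+0.0000−10.0000 = -10.0000
row 1: -6.0000x + 0.0000y = -6.0000  (k_2=-4.0000)
row 2: -6.0000x − 16.0000y = -54.0000  (k_3=44.0000)
row 3: -12.0000x − 8.0000y = -36.0000  (k_4=26.0000)
Cramer on rows 1–2 → x = 1.0000, y = 3.0000
check cable 4: ‖A_4−P‖² = 26.0000 ≈ L_4² = 26.0000 ✓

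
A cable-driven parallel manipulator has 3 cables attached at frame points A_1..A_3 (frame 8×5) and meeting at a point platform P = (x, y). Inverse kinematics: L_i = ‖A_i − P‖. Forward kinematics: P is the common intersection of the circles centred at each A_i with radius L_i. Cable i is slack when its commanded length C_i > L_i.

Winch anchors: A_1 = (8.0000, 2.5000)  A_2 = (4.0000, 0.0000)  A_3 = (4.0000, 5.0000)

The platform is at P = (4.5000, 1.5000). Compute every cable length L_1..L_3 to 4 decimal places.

L_1 = √((8.0000−4.5000)² + (2.5000−1.5000)²) = 3.6401
L_2 = √((4.0000−4.5000)² + (0.0000−1.5000)²) = 1.5811
L_3 = √((4.0000−4.5000)² + (5.0000−1.5000)²) = 3.5355

(3.6401, 1.5811, 3.5355)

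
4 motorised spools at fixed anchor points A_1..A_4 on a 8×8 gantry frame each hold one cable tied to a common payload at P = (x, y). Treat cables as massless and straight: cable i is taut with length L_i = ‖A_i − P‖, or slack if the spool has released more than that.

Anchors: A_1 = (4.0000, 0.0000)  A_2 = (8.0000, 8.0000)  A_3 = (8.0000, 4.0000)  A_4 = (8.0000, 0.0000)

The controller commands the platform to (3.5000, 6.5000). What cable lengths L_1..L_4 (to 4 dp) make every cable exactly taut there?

(6.5192, 4.7434, 5.1478, 7.9057)

cable 1: Δx=0.5000, Δy=-6.5000; L_1 = √(Δx²+Δy²) = 6.5192
cable 2: Δx=4.5000, Δy=1.5000; L_2 = √(Δx²+Δy²) = 4.7434
cable 3: Δx=4.5000, Δy=-2.5000; L_3 = √(Δx²+Δy²) = 5.1478
cable 4: Δx=4.5000, Δy=-6.5000; L_4 = √(Δx²+Δy²) = 7.9057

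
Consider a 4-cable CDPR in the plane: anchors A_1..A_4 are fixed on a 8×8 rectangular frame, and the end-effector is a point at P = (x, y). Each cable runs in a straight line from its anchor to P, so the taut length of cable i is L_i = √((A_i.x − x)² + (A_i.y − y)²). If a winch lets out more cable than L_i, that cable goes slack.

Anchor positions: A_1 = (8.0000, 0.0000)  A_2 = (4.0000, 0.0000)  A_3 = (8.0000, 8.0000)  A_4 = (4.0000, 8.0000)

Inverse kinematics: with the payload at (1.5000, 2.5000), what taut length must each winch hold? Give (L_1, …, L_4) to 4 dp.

L_1: Δ = A_1−P = (6.5000, -2.5000) → ‖Δ‖ = √48.5000 = 6.9642
L_2: Δ = A_2−P = (2.5000, -2.5000) → ‖Δ‖ = √12.5000 = 3.5355
L_3: Δ = A_3−P = (6.5000, 5.5000) → ‖Δ‖ = √72.5000 = 8.5147
L_4: Δ = A_4−P = (2.5000, 5.5000) → ‖Δ‖ = √36.5000 = 6.0415

(6.9642, 3.5355, 8.5147, 6.0415)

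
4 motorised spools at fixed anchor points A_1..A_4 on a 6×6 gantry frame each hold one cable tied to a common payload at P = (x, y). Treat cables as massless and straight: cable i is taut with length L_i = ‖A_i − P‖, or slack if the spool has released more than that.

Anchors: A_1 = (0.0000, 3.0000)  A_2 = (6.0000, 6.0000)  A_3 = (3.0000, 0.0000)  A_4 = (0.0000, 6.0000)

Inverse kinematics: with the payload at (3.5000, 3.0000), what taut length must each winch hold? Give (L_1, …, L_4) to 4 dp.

(3.5000, 3.9051, 3.0414, 4.6098)

L_1 = √((0.0000−3.5000)² + (3.0000−3.0000)²) = 3.5000
L_2 = √((6.0000−3.5000)² + (6.0000−3.0000)²) = 3.9051
L_3 = √((3.0000−3.5000)² + (0.0000−3.0000)²) = 3.0414
L_4 = √((0.0000−3.5000)² + (6.0000−3.0000)²) = 4.6098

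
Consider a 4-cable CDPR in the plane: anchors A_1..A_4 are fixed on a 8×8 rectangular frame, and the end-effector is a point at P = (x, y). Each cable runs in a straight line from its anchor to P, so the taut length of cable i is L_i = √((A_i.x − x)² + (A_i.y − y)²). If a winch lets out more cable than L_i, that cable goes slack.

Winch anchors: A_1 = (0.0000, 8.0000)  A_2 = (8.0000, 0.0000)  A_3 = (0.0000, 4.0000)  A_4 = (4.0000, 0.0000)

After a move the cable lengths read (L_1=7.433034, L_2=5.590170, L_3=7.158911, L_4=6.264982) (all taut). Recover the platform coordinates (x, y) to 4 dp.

(7.0000, 5.5000)

circle eqns → linear via eq_j − eq_1; set k_j = A_j·A_j − L_j²
k_1 = 0.0000+64.0000−55.2500 = 8.7500
-16.0000·x + 16.0000·y = k_1−k_2 = -24.0000
0.0000·x + 8.0000·y = k_1−k_3 = 44.0000
-8.0000·x + 16.0000·y = k_1−k_4 = 32.0000
solve first two rows → x=7.0000, y=5.5000
check cable 4: ‖A_4−P‖² = 39.2500 ≈ L_4² = 39.2500 ✓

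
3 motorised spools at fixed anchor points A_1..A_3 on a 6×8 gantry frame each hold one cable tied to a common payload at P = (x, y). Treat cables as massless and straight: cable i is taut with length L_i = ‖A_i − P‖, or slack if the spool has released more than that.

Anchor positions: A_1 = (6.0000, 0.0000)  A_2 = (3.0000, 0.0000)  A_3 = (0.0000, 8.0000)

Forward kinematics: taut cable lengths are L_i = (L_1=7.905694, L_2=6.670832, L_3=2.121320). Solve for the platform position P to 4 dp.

(1.5000, 6.5000)

each cable: (A_i−P)·(A_i−P) = L_i²; let q_i = ‖A_i‖²−L_i²
q_1 = 36.0000+0.0000−62.5000 = -26.5000
row 1: 6.0000x + 0.0000y = 9.0000  (q_2=-35.5000)
row 2: 12.0000x − 16.0000y = -86.0000  (q_3=59.5000)
Cramer on rows 1–2 → x = 1.5000, y = 6.5000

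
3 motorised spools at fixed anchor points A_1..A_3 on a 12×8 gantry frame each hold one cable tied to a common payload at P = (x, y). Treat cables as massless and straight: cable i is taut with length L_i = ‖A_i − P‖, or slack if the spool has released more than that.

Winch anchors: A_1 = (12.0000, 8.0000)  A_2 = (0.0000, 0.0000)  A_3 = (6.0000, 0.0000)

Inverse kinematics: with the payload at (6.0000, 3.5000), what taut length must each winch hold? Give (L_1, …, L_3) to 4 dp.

L_1 = √((12.0000−6.0000)² + (8.0000−3.5000)²) = 7.5000
L_2 = √((0.0000−6.0000)² + (0.0000−3.5000)²) = 6.9462
L_3 = √((6.0000−6.0000)² + (0.0000−3.5000)²) = 3.5000

(7.5000, 6.9462, 3.5000)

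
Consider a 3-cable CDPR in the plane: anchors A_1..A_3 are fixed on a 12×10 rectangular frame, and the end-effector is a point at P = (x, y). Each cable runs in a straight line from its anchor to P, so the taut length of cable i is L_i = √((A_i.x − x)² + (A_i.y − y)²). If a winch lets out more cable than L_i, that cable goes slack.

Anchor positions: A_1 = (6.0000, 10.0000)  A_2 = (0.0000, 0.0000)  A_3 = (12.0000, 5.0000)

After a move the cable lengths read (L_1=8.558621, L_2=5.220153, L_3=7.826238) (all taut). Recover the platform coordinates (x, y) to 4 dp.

circle eqns → linear via eq_j − eq_1; set q_j = A_j·A_j − L_j²
q_1 = 36.0000+100.0000−73.2500 = 62.7500
12.0000·x + 20.0000·y = q_1−q_2 = 90.0000
-12.0000·x + 10.0000·y = q_1−q_3 = -45.0000
solve first two rows → x=5.0000, y=1.5000

(5.0000, 1.5000)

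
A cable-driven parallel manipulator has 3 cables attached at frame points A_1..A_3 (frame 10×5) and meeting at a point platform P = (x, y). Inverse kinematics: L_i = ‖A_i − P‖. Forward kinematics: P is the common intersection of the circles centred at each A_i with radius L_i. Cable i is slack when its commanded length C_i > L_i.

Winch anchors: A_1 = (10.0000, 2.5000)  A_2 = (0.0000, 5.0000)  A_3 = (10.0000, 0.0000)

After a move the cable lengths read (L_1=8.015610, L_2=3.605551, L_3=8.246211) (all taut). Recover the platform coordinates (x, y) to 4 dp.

expand ‖A_i−P‖²=L_i² and subtract eq 1 (q_i ≔ ‖A_i‖²−L_i²)
q_1 = 100.0000+6.2500−64.2500 = 42.0000
eq1−eq2 → [20.0000  -5.0000]·P = 30.0000
eq1−eq3 → [0.0000  5.0000]·P = 10.0000
2×2 solve → P = (2.0000, 2.0000)

(2.0000, 2.0000)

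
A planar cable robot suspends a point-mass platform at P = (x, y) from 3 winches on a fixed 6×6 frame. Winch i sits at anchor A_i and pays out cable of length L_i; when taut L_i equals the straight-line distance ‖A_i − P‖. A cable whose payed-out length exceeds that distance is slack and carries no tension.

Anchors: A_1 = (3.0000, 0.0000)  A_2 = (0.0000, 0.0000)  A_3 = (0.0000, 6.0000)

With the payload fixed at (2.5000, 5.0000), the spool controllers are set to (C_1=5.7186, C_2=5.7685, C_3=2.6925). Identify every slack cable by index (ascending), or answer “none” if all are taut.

1, 2

cable 1: √((0.5000)²+(-5.0000)²)=5.0249, C_1=5.7186: slack
cable 2: √((-2.5000)²+(-5.0000)²)=5.5902, C_2=5.7685: slack
cable 3: √((-2.5000)²+(1.0000)²)=2.6926, C_3=2.6925: taut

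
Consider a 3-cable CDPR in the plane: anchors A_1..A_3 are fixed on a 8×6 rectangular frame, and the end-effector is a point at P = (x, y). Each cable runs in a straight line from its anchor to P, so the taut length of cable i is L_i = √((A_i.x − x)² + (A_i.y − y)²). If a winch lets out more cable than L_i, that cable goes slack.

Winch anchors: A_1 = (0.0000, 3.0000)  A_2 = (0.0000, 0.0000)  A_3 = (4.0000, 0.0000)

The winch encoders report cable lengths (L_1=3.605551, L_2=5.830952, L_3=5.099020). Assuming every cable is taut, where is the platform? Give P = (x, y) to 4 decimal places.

expand ‖A_i−P‖²=L_i² and subtract eq 1 (q_i ≔ ‖A_i‖²−L_i²)
q_1 = 0.0000+9.0000−13.0000 = -4.0000
eq1−eq2 → [0.0000  6.0000]·P = 30.0000
eq1−eq3 → [-8.0000  6.0000]·P = 6.0000
2×2 solve → P = (3.0000, 5.0000)

(3.0000, 5.0000)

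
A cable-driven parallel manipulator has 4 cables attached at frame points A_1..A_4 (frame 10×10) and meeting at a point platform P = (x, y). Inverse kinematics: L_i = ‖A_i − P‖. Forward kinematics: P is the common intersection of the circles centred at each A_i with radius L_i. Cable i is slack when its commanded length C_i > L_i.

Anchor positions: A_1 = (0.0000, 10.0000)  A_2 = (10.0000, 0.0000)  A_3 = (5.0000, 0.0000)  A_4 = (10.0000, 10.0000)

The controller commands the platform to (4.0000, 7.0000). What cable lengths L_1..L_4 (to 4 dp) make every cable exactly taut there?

cable 1: Δx=-4.0000, Δy=3.0000; L_1 = √(Δx²+Δy²) = 5.0000
cable 2: Δx=6.0000, Δy=-7.0000; L_2 = √(Δx²+Δy²) = 9.2195
cable 3: Δx=1.0000, Δy=-7.0000; L_3 = √(Δx²+Δy²) = 7.0711
cable 4: Δx=6.0000, Δy=3.0000; L_4 = √(Δx²+Δy²) = 6.7082

(5.0000, 9.2195, 7.0711, 6.7082)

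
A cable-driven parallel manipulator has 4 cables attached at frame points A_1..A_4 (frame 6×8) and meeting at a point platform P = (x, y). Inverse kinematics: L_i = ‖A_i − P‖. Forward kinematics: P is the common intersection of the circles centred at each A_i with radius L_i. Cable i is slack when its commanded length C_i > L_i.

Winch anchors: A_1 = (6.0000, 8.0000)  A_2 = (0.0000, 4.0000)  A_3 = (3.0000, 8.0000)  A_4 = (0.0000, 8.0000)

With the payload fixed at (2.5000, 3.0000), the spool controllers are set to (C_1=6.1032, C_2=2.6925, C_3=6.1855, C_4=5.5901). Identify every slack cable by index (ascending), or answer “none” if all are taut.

3

cable 1: √((3.5000)²+(5.0000)²)=6.1033, C_1=6.1032: taut
cable 2: √((-2.5000)²+(1.0000)²)=2.6926, C_2=2.6925: taut
cable 3: √((0.5000)²+(5.0000)²)=5.0249, C_3=6.1855: slack
cable 4: √((-2.5000)²+(5.0000)²)=5.5902, C_4=5.5901: taut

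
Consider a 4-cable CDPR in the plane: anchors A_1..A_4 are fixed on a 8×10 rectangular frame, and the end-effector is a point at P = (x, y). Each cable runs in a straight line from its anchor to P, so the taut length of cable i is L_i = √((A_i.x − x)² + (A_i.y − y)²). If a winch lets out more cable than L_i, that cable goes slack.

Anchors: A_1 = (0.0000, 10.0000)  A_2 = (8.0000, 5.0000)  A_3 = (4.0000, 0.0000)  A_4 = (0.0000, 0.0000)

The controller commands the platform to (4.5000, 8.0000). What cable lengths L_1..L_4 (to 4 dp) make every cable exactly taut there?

(4.9244, 4.6098, 8.0156, 9.1788)

L_1: Δ = A_1−P = (-4.5000, 2.0000) → ‖Δ‖ = √24.2500 = 4.9244
L_2: Δ = A_2−P = (3.5000, -3.0000) → ‖Δ‖ = √21.2500 = 4.6098
L_3: Δ = A_3−P = (-0.5000, -8.0000) → ‖Δ‖ = √64.2500 = 8.0156
L_4: Δ = A_4−P = (-4.5000, -8.0000) → ‖Δ‖ = √84.2500 = 9.1788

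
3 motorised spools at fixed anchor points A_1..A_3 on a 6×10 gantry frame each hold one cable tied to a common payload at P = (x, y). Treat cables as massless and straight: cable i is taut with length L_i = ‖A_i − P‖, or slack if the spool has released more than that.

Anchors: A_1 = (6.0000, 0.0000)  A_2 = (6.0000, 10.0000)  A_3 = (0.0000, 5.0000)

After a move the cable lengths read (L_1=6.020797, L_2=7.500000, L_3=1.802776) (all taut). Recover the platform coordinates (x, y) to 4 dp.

circle eqns → linear via eq_j − eq_1; set q_j = A_j·A_j − L_j²
q_1 = 36.0000+0.0000−36.2500 = -0.2500
0.0000·x − 20.0000·y = q_1−q_2 = -80.0000
12.0000·x − 10.0000·y = q_1−q_3 = -22.0000
solve first two rows → x=1.5000, y=4.0000

(1.5000, 4.0000)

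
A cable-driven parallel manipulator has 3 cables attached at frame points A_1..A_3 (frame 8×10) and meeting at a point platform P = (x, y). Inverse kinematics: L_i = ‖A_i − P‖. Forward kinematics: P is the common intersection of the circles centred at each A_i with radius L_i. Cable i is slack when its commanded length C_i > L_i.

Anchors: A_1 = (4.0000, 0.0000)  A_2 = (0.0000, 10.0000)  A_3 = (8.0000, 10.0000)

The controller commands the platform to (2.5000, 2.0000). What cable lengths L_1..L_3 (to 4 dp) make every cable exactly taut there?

(2.5000, 8.3815, 9.7082)

L_1: Δ = A_1−P = (1.5000, -2.0000) → ‖Δ‖ = √6.2500 = 2.5000
L_2: Δ = A_2−P = (-2.5000, 8.0000) → ‖Δ‖ = √70.2500 = 8.3815
L_3: Δ = A_3−P = (5.5000, 8.0000) → ‖Δ‖ = √94.2500 = 9.7082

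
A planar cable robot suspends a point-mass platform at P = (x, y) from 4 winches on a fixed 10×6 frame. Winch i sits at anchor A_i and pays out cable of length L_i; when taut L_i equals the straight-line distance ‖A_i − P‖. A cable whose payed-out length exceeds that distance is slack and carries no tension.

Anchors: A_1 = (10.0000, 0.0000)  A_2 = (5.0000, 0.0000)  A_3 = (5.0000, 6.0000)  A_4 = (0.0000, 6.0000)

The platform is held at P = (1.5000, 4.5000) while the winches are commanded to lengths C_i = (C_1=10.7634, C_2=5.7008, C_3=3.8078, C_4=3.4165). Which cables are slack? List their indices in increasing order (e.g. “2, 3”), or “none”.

i=1: geometric 9.6177 vs commanded 10.7634 ⇒ slack
i=2: geometric 5.7009 vs commanded 5.7008 ⇒ taut
i=3: geometric 3.8079 vs commanded 3.8078 ⇒ taut
i=4: geometric 2.1213 vs commanded 3.4165 ⇒ slack

1, 4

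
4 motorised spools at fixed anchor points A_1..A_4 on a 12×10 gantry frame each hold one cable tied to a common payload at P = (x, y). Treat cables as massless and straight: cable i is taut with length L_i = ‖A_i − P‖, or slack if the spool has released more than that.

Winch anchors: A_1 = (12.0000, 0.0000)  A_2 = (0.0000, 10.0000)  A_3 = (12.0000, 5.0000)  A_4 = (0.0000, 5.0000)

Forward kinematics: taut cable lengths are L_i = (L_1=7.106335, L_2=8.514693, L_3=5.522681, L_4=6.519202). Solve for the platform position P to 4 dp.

(6.5000, 4.5000)

circle eqns → linear via eq_j − eq_1; set k_j = A_j·A_j − L_j²
k_1 = 144.0000+0.0000−50.5000 = 93.5000
24.0000·x − 20.0000·y = k_1−k_2 = 66.0000
0.0000·x − 10.0000·y = k_1−k_3 = -45.0000
24.0000·x − 10.0000·y = k_1−k_4 = 111.0000
solve first two rows → x=6.5000, y=4.5000
check cable 4: ‖A_4−P‖² = 42.5000 ≈ L_4² = 42.5000 ✓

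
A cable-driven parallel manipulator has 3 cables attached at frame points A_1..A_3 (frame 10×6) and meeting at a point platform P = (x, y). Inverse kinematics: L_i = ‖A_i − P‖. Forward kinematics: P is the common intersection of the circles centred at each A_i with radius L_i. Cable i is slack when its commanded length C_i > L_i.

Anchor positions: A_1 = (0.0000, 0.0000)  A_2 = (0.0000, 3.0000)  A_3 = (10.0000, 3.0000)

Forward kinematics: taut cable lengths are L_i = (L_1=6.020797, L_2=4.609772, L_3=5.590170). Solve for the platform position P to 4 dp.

(4.5000, 4.0000)

expand ‖A_i−P‖²=L_i² and subtract eq 1 (c_i ≔ ‖A_i‖²−L_i²)
c_1 = 0.0000+0.0000−36.2500 = -36.2500
eq1−eq2 → [0.0000  -6.0000]·P = -24.0000
eq1−eq3 → [-20.0000  -6.0000]·P = -114.0000
2×2 solve → P = (4.5000, 4.0000)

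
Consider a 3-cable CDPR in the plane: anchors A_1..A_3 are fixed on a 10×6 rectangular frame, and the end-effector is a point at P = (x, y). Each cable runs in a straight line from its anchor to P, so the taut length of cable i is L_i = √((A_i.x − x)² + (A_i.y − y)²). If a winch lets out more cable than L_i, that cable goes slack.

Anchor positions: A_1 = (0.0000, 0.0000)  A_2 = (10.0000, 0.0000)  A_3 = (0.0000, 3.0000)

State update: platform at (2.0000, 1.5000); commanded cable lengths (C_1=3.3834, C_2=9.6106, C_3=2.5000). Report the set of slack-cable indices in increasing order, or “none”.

i=1: geometric 2.5000 vs commanded 3.3834 ⇒ slack
i=2: geometric 8.1394 vs commanded 9.6106 ⇒ slack
i=3: geometric 2.5000 vs commanded 2.5000 ⇒ taut

1, 2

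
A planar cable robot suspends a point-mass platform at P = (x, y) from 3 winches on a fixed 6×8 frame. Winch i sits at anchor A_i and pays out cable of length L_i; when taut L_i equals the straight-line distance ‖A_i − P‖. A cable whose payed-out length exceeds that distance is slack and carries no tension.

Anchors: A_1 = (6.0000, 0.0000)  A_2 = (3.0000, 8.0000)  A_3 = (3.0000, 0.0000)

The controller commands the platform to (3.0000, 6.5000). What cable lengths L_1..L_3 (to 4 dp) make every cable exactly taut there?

(7.1589, 1.5000, 6.5000)

L_1 = √((6.0000−3.0000)² + (0.0000−6.5000)²) = 7.1589
L_2 = √((3.0000−3.0000)² + (8.0000−6.5000)²) = 1.5000
L_3 = √((3.0000−3.0000)² + (0.0000−6.5000)²) = 6.5000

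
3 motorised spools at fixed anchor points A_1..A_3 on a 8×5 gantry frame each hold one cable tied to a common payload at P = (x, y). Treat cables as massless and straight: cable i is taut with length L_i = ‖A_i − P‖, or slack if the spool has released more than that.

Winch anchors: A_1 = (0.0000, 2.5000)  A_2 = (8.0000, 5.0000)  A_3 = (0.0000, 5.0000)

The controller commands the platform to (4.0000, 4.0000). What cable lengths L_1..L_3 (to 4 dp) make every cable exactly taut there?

(4.2720, 4.1231, 4.1231)

L_1: Δ = A_1−P = (-4.0000, -1.5000) → ‖Δ‖ = √18.2500 = 4.2720
L_2: Δ = A_2−P = (4.0000, 1.0000) → ‖Δ‖ = √17.0000 = 4.1231
L_3: Δ = A_3−P = (-4.0000, 1.0000) → ‖Δ‖ = √17.0000 = 4.1231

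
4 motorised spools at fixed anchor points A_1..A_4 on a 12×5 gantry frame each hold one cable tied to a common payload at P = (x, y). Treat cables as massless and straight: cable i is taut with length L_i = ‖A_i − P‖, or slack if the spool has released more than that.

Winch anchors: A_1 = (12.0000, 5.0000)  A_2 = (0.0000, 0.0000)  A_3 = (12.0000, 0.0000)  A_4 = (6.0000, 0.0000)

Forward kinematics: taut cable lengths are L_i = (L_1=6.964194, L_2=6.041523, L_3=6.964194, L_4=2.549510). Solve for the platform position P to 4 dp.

each cable: (A_i−P)·(A_i−P) = L_i²; let k_i = ‖A_i‖²−L_i²
k_1 = 144.0000+25.0000−48.5000 = 120.5000
row 1: 24.0000x + 10.0000y = 157.0000  (k_2=-36.5000)
row 2: 0.0000x + 10.0000y = 25.0000  (k_3=95.5000)
row 3: 12.0000x + 10.0000y = 91.0000  (k_4=29.5000)
Cramer on rows 1–2 → x = 5.5000, y = 2.5000
check cable 4: ‖A_4−P‖² = 6.5000 ≈ L_4² = 6.5000 ✓

(5.5000, 2.5000)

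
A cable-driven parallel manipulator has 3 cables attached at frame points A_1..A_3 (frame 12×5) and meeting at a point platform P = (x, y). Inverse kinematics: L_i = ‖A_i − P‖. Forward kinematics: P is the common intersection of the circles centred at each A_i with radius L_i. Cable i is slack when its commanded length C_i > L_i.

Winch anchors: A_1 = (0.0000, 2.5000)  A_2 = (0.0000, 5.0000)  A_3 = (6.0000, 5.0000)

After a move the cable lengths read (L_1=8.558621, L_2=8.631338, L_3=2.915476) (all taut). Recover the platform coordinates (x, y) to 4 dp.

circle eqns → linear via eq_j − eq_1; set c_j = A_j·A_j − L_j²
c_1 = 0.0000+6.2500−73.2500 = -67.0000
0.0000·x − 5.0000·y = c_1−c_2 = -17.5000
-12.0000·x − 5.0000·y = c_1−c_3 = -119.5000
solve first two rows → x=8.5000, y=3.5000

(8.5000, 3.5000)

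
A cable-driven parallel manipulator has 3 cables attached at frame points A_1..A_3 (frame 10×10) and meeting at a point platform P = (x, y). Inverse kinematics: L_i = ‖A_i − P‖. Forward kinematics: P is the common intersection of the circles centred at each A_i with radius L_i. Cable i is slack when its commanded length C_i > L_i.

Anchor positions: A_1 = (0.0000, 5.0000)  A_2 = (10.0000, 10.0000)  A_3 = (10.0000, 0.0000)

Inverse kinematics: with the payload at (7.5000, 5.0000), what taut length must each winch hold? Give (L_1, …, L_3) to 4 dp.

(7.5000, 5.5902, 5.5902)

cable 1: Δx=-7.5000, Δy=0.0000; L_1 = √(Δx²+Δy²) = 7.5000
cable 2: Δx=2.5000, Δy=5.0000; L_2 = √(Δx²+Δy²) = 5.5902
cable 3: Δx=2.5000, Δy=-5.0000; L_3 = √(Δx²+Δy²) = 5.5902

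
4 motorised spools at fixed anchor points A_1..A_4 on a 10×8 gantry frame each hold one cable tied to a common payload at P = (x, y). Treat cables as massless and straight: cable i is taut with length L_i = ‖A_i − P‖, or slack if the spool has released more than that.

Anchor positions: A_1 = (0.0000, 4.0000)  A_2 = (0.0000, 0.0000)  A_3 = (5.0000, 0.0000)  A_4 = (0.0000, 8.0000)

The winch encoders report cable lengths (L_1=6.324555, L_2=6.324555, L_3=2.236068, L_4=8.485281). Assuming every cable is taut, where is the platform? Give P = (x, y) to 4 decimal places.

(6.0000, 2.0000)

each cable: (A_i−P)·(A_i−P) = L_i²; let k_i = ‖A_i‖²−L_i²
k_1 = 0.0000+16.0000−40.0000 = -24.0000
row 1: 0.0000x + 8.0000y = 16.0000  (k_2=-40.0000)
row 2: -10.0000x + 8.0000y = -44.0000  (k_3=20.0000)
row 3: 0.0000x − 8.0000y = -16.0000  (k_4=-8.0000)
Cramer on rows 1–2 → x = 6.0000, y = 2.0000
check cable 4: ‖A_4−P‖² = 72.0000 ≈ L_4² = 72.0000 ✓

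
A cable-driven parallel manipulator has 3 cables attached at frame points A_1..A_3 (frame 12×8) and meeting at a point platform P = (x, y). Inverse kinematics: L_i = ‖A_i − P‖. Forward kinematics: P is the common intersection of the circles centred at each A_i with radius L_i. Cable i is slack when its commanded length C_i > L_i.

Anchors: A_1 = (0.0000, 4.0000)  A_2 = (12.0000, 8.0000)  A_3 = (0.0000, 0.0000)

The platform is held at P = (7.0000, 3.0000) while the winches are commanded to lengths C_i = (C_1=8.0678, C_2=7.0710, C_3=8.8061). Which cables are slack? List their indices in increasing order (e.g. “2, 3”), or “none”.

cable 1: √((-7.0000)²+(1.0000)²)=7.0711, C_1=8.0678: slack
cable 2: √((5.0000)²+(5.0000)²)=7.0711, C_2=7.0710: taut
cable 3: √((-7.0000)²+(-3.0000)²)=7.6158, C_3=8.8061: slack

1, 3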